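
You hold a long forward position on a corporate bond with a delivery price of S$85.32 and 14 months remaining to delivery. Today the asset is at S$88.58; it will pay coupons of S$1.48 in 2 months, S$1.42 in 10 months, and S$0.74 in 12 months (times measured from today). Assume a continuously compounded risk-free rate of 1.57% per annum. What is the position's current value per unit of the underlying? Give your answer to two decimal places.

PV(remaining coupons) I = 1.48·e^(−0.0157·2/12) + 1.42·e^(−0.0157·10/12) + 0.74·e^(−0.0157·12/12) = 3.6061
Current forward F = (S − I)·e^(rT) = (88.58 − 3.6061)·e^(0.0157·14/12) = 84.9739 × 1.018485 = 86.5446
Value (long) = (F − K)·e^(−rT) = (86.5446 − 85.32) × 0.981850 = 1.2024
Value = S$1.20

S$1.20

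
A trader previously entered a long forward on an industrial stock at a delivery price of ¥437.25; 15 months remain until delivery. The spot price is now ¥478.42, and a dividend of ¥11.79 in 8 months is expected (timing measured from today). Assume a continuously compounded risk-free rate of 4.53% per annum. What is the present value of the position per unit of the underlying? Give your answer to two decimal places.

¥53.80

PV(remaining dividends) I = 11.79·e^(−0.0453·8/12) = 11.4393
Current forward F = (S − I)·e^(rT) = (478.42 − 11.4393)·e^(0.0453·15/12) = 466.9807 × 1.058259 = 494.1865
Value (long) = (F − K)·e^(−rT) = (494.1865 − 437.25) × 0.944948 = 53.8020
Value = ¥53.80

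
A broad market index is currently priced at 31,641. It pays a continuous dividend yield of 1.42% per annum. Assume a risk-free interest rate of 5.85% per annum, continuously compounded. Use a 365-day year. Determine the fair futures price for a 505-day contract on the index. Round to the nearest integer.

33,641

F = S·e^((r − q)T) = 31641 · e^((0.0585 − 0.0142) × 505/365)
= 31641 · e^0.061292 = 31641 × 1.063209
F = 33,641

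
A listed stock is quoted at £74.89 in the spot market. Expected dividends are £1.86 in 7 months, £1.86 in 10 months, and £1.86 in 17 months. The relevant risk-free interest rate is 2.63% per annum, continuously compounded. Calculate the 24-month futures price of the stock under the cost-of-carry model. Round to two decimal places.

£73.20

PV(dividends) I = 1.86·e^(−0.0263·7/12) + 1.86·e^(−0.0263·10/12) + 1.86·e^(−0.0263·17/12)
I = 1.8317 + 1.8197 + 1.7920 = 5.4434
F = (S − I)·e^(rT) = (74.89 − 5.4434) · e^(0.0263·24/12)
= 69.4466 · e^0.052600 = 69.4466 × 1.054008 = £73.20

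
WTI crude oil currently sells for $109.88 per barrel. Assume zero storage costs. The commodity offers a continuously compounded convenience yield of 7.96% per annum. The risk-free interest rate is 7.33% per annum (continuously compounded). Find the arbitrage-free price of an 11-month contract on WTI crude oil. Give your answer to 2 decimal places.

Net carry = r + u − y = 0.0733 + 0.0000 − 0.0796 = -0.0063
F = S·e^((r+u−y)T) = 109.88 · e^(-0.0063 × 11/12) = 109.88 · e^-0.005775
= 109.88 × 0.994242 = $109.25 per barrel

$109.25 per barrel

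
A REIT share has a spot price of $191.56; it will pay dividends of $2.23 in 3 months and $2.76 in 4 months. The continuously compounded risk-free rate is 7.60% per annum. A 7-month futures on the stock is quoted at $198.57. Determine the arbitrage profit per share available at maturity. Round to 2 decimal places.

PV(dividends) I = 2.23·e^(−0.0760·3/12) + 2.76·e^(−0.0760·4/12) = 4.8790
Fair futures F* = (S − I)·e^(rT) = (191.56 − 4.8790)·e^0.044333 = 186.6810 × 1.045330 = 195.1432
Market $198.57 > fair 195.1432: forward overpriced → cash-and-carry (borrow at r, buy the stock and collect the dividends, short the forward).
Profit at T = |F_mkt − F*| = |198.57 − 195.1432| = $3.43 per share

$3.43 per share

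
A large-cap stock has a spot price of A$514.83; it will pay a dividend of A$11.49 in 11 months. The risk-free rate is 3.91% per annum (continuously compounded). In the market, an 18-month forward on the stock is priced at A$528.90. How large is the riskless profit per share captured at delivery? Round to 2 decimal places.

PV(dividends) I = 11.49·e^(−0.0391·11/12) = 11.0855
Fair forward F* = (S − I)·e^(rT) = (514.83 − 11.0855)·e^0.058650 = 503.7445 × 1.060404 = 534.1727
Market A$528.90 < fair 534.1727: forward underpriced → reverse cash-and-carry (short the stock, invest proceeds at r, pay the dividends, go long the forward).
Profit at T = |F_mkt − F*| = |528.90 − 534.1727| = A$5.27 per share

A$5.27 per share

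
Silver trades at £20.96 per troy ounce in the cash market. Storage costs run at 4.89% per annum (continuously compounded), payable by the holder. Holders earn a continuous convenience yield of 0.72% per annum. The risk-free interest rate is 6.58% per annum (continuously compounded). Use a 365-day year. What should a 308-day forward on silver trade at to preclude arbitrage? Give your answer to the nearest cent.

Net carry = r + u − y = 0.0658 + 0.0489 − 0.0072 = 0.1075
F = S·e^((r+u−y)T) = 20.96 · e^(0.1075 × 308/365) = 20.96 · e^0.090712
= 20.96 × 1.094954 = £22.95 per troy ounce

£22.95 per troy ounce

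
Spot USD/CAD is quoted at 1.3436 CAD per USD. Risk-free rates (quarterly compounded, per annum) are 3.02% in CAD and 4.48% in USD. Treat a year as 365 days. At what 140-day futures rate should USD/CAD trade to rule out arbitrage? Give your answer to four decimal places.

By covered interest parity, F = S · (1+r_CAD/4)^(4T) / (1+r_USD/4)^(4T)
= 1.3436 × 1.011607 / 1.017235 = 1.3436 × 0.994467
F = 1.3362 CAD per USD

1.3362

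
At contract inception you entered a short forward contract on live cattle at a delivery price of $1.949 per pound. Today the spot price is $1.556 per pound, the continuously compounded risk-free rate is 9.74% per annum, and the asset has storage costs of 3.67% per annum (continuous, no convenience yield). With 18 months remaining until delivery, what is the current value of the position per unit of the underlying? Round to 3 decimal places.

$0.040 per pound

Current fair forward for the remaining 18 months: F = S·e^((r + u)·T), (r + u) = 0.0974 + 0.0367 = 0.1341
F = 1.556 · e^(0.1341 × 18/12) = 1.556 × 1.222808 = 1.9027
Value of long forward = (F − K)·e^(−rT) = (1.9027 − 1.949) · e^(−0.0974·18/12)
= -0.0463 × 0.864071 = -0.040
Short position value = −(long value) = $0.040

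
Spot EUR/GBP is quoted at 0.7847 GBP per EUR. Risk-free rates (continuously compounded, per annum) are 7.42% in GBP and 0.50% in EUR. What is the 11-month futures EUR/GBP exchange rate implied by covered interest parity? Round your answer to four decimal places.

0.8361

F = S·e^((r_GBP − r_EUR)T) = 0.7847 · e^((0.0742 − 0.0050) × 11/12)
= 0.7847 · e^0.063433 = 0.7847 × 1.065488
F = 0.8361 GBP per EUR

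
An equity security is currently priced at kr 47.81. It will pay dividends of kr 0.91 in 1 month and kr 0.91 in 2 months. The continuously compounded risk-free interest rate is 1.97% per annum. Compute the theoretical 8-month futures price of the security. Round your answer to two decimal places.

kr 46.60

PV(dividends) I = 0.91·e^(−0.0197·1/12) + 0.91·e^(−0.0197·2/12)
I = 0.9085 + 0.9070 = 1.8155
F = (S − I)·e^(rT) = (47.81 − 1.8155) · e^(0.0197·8/12)
= 45.9945 · e^0.013133 = 45.9945 × 1.013220 = kr 46.60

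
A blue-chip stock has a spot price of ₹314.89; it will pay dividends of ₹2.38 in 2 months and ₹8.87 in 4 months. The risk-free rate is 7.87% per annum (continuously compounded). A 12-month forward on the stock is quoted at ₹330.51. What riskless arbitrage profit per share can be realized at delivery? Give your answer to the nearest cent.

PV(dividends) I = 2.38·e^(−0.0787·2/12) + 8.87·e^(−0.0787·4/12) = 10.9893
Fair forward F* = (S − I)·e^(rT) = (314.89 − 10.9893)·e^0.078700 = 303.9007 × 1.081880 = 328.7841
Market ₹330.51 > fair 328.7841: forward overpriced → cash-and-carry (borrow at r, buy the stock and collect the dividends, short the forward).
Profit at T = |F_mkt − F*| = |330.51 − 328.7841| = ₹1.73 per share

₹1.73 per share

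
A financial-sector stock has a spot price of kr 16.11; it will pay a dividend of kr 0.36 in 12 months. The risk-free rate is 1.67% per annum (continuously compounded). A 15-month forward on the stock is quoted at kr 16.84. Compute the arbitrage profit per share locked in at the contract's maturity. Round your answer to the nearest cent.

PV(dividends) I = 0.36·e^(−0.0167·12/12) = 0.3540
Fair forward F* = (S − I)·e^(rT) = (16.11 − 0.3540)·e^0.020875 = 15.7560 × 1.021094 = 16.0884
Market kr 16.84 > fair 16.0884: forward overpriced → cash-and-carry (borrow at r, buy the stock and collect the dividends, short the forward).
Profit at T = |F_mkt − F*| = |16.84 − 16.0884| = kr 0.75 per share

kr 0.75 per share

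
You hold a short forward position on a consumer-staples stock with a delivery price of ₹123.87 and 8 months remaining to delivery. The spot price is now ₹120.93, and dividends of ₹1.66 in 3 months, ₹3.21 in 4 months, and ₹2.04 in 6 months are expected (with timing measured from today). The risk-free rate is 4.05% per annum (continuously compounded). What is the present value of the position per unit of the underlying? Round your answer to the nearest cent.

₹6.45

PV(remaining dividends) I = 1.66·e^(−0.0405·3/12) + 3.21·e^(−0.0405·4/12) + 2.04·e^(−0.0405·6/12) = 6.8093
Current forward F = (S − I)·e^(rT) = (120.93 − 6.8093)·e^(0.0405·8/12) = 114.1207 × 1.027368 = 117.2440
Value (long) = (F − K)·e^(−rT) = (117.2440 − 123.87) × 0.973361 = -6.4495
Short position value = −(long value) = ₹6.45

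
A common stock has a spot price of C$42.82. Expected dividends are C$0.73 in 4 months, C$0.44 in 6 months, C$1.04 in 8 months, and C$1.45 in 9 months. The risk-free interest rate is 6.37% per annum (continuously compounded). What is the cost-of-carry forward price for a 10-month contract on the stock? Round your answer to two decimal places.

C$41.44

PV(dividends) I = 0.73·e^(−0.0637·4/12) + 0.44·e^(−0.0637·6/12) + 1.04·e^(−0.0637·8/12) + 1.45·e^(−0.0637·9/12)
I = 0.7147 + 0.4262 + 0.9968 + 1.3824 = 3.5201
F = (S − I)·e^(rT) = (42.82 − 3.5201) · e^(0.0637·10/12)
= 39.2999 · e^0.053083 = 39.2999 × 1.054517 = C$41.44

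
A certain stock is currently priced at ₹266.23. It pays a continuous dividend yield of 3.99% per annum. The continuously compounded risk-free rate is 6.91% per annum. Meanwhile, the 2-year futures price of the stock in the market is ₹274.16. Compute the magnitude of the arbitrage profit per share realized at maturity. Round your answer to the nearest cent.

₹8.08 per share

Fair futures: F* = S·e^(carry·T), with carry = (r − q) = 0.0691 − 0.0399 = 0.0292
F* = 266.23 · e^(0.0292 × 2) = 266.23 · e^0.058400 = 266.23 × 1.060139 = ₹282.2408
Market ₹274.16 < fair ₹282.2408: forward underpriced → reverse cash-and-carry (short spot, go long the forward).
At maturity, profit = |F_mkt − F*| = |274.16 − 282.2408| = ₹8.08 per share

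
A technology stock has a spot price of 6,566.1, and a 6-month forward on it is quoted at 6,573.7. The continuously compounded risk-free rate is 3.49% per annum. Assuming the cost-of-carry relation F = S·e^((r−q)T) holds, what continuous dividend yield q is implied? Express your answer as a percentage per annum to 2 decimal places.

From F = S·e^((r−q)T): (r − q) = ln(F/S)/T
ln(6573.7/6566.1) = ln(1.001157) = 0.001156
(r − q) = 0.001156 / (6/12) = 0.002312
q = r − ln(F/S)/T = 0.0349 − 0.002312 = 0.032588
q = 3.26%

3.26%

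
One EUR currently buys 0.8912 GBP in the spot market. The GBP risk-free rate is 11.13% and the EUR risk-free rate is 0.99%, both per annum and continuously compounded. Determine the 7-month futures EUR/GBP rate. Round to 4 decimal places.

F = S·e^((r_GBP − r_EUR)T) = 0.8912 · e^((0.1113 − 0.0099) × 7/12)
= 0.8912 · e^0.059150 = 0.8912 × 1.060934
F = 0.9455 GBP per EUR

0.9455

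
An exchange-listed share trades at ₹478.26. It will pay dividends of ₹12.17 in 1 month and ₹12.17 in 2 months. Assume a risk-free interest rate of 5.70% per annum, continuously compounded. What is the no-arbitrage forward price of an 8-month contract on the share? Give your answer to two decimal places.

₹471.68

PV(dividends) I = 12.17·e^(−0.0570·1/12) + 12.17·e^(−0.0570·2/12)
I = 12.1123 + 12.0549 = 24.1672
F = (S − I)·e^(rT) = (478.26 − 24.1672) · e^(0.0570·8/12)
= 454.0928 · e^0.038000 = 454.0928 × 1.038731 = ₹471.68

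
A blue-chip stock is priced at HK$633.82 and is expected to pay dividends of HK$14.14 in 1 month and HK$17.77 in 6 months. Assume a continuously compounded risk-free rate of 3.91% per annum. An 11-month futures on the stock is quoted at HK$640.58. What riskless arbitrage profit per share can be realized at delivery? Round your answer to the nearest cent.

PV(dividends) I = 14.14·e^(−0.0391·1/12) + 17.77·e^(−0.0391·6/12) = 31.5200
Fair futures F* = (S − I)·e^(rT) = (633.82 − 31.5200)·e^0.035842 = 602.3000 × 1.036492 = 624.2791
Market HK$640.58 > fair 624.2791: forward overpriced → cash-and-carry (borrow at r, buy the stock and collect the dividends, short the forward).
Profit at T = |F_mkt − F*| = |640.58 − 624.2791| = HK$16.30 per share

HK$16.30 per share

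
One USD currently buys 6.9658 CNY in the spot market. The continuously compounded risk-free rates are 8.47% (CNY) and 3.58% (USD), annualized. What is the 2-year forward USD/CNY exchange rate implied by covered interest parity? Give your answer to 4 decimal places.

F = S·e^((r_CNY − r_USD)T) = 6.9658 · e^((0.0847 − 0.0358) × 2)
= 6.9658 · e^0.097800 = 6.9658 × 1.102742
F = 7.6815 CNY per USD

7.6815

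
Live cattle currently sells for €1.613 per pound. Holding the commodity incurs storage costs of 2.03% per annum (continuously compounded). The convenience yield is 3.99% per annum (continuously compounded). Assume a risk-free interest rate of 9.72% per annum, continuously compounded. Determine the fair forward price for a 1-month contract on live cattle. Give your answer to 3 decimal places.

Net carry = r + u − y = 0.0972 + 0.0203 − 0.0399 = 0.0776
F = S·e^((r+u−y)T) = 1.613 · e^(0.0776 × 1/12) = 1.613 · e^0.006467
= 1.613 × 1.006488 = €1.623 per pound

€1.623 per pound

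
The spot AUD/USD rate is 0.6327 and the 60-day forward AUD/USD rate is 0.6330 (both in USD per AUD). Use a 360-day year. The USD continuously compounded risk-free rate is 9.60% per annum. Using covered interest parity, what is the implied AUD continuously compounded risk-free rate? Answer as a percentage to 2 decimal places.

9.32%

F = S·e^((r_USD − r_AUD)T) ⇒ r_AUD = r_USD − ln(F/S)/T
ln(0.6330/0.6327) = 0.000474; /(60/360) = 0.002844
r_AUD = 0.0960 − 0.002844 = 0.093156
r_AUD = 9.32%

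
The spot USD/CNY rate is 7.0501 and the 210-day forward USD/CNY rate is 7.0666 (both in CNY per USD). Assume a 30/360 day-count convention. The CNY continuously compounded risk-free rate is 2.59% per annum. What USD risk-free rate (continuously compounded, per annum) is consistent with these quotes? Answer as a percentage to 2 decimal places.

2.19%

F = S·e^((r_CNY − r_USD)T) ⇒ r_USD = r_CNY − ln(F/S)/T
ln(7.0666/7.0501) = 0.002338; /(210/360) = 0.004008
r_USD = 0.0259 − 0.004008 = 0.021892
r_USD = 2.19%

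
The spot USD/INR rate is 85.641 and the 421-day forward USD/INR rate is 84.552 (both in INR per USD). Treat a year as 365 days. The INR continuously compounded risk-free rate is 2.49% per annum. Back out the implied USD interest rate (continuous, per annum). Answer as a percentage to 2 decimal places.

F = S·e^((r_INR − r_USD)T) ⇒ r_USD = r_INR − ln(F/S)/T
ln(84.552/85.641) = -0.012797; /(421/365) = -0.011095
r_USD = 0.0249 + 0.011095 = 0.035995
r_USD = 3.60%

3.60%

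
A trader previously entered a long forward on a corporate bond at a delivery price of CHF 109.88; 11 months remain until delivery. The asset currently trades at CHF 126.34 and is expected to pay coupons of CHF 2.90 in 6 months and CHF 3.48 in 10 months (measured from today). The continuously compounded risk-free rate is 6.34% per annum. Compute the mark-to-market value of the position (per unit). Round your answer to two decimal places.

PV(remaining coupons) I = 2.90·e^(−0.0634·6/12) + 3.48·e^(−0.0634·10/12) = 6.1104
Current forward F = (S − I)·e^(rT) = (126.34 − 6.1104)·e^(0.0634·11/12) = 120.2296 × 1.059839 = 127.4240
Value (long) = (F − K)·e^(−rT) = (127.4240 − 109.88) × 0.943540 = 16.5535
Value = CHF 16.55

CHF 16.55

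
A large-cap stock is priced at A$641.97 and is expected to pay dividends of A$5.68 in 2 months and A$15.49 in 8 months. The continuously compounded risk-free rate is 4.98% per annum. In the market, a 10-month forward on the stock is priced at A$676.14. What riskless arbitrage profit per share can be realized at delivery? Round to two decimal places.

A$28.46 per share

PV(dividends) I = 5.68·e^(−0.0498·2/12) + 15.49·e^(−0.0498·8/12) = 20.6172
Fair forward F* = (S − I)·e^(rT) = (641.97 − 20.6172)·e^0.041500 = 621.3528 × 1.042373 = 647.6814
Market A$676.14 > fair 647.6814: forward overpriced → cash-and-carry (borrow at r, buy the stock and collect the dividends, short the forward).
Profit at T = |F_mkt − F*| = |676.14 − 647.6814| = A$28.46 per share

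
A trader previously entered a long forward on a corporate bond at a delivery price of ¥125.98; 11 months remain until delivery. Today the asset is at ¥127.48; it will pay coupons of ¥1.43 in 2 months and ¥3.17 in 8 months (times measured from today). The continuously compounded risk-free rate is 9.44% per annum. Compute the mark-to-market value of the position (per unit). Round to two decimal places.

PV(remaining coupons) I = 1.43·e^(−0.0944·2/12) + 3.17·e^(−0.0944·8/12) = 4.3843
Current forward F = (S − I)·e^(rT) = (127.48 − 4.3843)·e^(0.0944·11/12) = 123.0957 × 1.090388 = 134.2221
Value (long) = (F − K)·e^(−rT) = (134.2221 − 125.98) × 0.917105 = 7.5589
Value = ¥7.56

¥7.56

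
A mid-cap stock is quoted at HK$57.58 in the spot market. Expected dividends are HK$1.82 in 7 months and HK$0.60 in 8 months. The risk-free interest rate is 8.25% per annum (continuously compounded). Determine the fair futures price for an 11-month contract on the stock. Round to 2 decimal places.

PV(dividends) I = 1.82·e^(−0.0825·7/12) + 0.60·e^(−0.0825·8/12)
I = 1.7345 + 0.5679 = 2.3024
F = (S − I)·e^(rT) = (57.58 − 2.3024) · e^(0.0825·11/12)
= 55.2776 · e^0.075625 = 55.2776 × 1.078558 = HK$59.62

HK$59.62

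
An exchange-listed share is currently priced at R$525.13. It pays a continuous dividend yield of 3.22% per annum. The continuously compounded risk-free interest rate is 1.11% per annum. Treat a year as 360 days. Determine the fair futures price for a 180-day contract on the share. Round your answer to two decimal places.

F = S·e^((r − q)T) = 525.13 · e^((0.0111 − 0.0322) × 180/360)
= 525.13 · e^-0.010550 = 525.13 × 0.989505
F = R$519.62

R$519.62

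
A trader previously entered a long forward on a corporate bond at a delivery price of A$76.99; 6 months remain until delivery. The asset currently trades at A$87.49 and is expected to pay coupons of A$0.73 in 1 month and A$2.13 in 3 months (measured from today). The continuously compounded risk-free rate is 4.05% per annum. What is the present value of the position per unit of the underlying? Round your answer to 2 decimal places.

A$9.21

PV(remaining coupons) I = 0.73·e^(−0.0405·1/12) + 2.13·e^(−0.0405·3/12) = 2.8361
Current forward F = (S − I)·e^(rT) = (87.49 − 2.8361)·e^(0.0405·6/12) = 84.6539 × 1.020456 = 86.3856
Value (long) = (F − K)·e^(−rT) = (86.3856 − 76.99) × 0.979954 = 9.2073
Value = A$9.21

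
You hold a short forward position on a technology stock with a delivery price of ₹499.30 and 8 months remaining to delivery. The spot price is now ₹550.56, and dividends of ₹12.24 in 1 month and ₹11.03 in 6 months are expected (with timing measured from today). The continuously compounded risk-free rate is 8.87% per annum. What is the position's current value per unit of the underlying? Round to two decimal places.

-₹57.23

PV(remaining dividends) I = 12.24·e^(−0.0887·1/12) + 11.03·e^(−0.0887·6/12) = 22.7014
Current forward F = (S − I)·e^(rT) = (550.56 − 22.7014)·e^(0.0887·8/12) = 527.8586 × 1.060917 = 560.0142
Value (long) = (F − K)·e^(−rT) = (560.0142 − 499.30) × 0.942581 = 57.2281
Short position value = −(long value) = -₹57.23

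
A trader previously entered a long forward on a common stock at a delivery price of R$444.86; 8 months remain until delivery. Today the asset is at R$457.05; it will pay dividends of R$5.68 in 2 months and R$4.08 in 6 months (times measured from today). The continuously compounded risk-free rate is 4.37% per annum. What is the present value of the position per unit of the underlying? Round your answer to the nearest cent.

R$15.33

PV(remaining dividends) I = 5.68·e^(−0.0437·2/12) + 4.08·e^(−0.0437·6/12) = 9.6306
Current forward F = (S − I)·e^(rT) = (457.05 − 9.6306)·e^(0.0437·8/12) = 447.4194 × 1.029562 = 460.6460
Value (long) = (F − K)·e^(−rT) = (460.6460 − 444.86) × 0.971287 = 15.3327
Value = R$15.33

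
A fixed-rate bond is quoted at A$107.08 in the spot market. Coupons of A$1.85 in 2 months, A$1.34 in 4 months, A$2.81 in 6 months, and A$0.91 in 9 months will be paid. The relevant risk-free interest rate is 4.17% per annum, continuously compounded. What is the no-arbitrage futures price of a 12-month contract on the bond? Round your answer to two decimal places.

PV(coupons) I = 1.85·e^(−0.0417·2/12) + 1.34·e^(−0.0417·4/12) + 2.81·e^(−0.0417·6/12) + 0.91·e^(−0.0417·9/12)
I = 1.8372 + 1.3215 + 2.7520 + 0.8820 = 6.7927
F = (S − I)·e^(rT) = (107.08 − 6.7927) · e^(0.0417·12/12)
= 100.2873 · e^0.041700 = 100.2873 × 1.042582 = A$104.56

A$104.56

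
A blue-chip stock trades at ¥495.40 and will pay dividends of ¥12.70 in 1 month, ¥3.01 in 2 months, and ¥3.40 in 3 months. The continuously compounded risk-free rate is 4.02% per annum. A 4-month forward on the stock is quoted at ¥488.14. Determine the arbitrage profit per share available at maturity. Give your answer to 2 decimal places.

PV(dividends) I = 12.70·e^(−0.0402·1/12) + 3.01·e^(−0.0402·2/12) + 3.40·e^(−0.0402·3/12) = 19.0134
Fair forward F* = (S − I)·e^(rT) = (495.40 − 19.0134)·e^0.013400 = 476.3866 × 1.013490 = 482.8131
Market ¥488.14 > fair 482.8131: forward overpriced → cash-and-carry (borrow at r, buy the stock and collect the dividends, short the forward).
Profit at T = |F_mkt − F*| = |488.14 − 482.8131| = ¥5.33 per share

¥5.33 per share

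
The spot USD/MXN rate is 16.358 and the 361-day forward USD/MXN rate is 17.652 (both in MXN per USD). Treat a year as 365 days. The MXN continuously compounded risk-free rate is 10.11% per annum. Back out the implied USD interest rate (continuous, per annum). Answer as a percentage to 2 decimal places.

F = S·e^((r_MXN − r_USD)T) ⇒ r_USD = r_MXN − ln(F/S)/T
ln(17.652/16.358) = 0.076132; /(361/365) = 0.076976
r_USD = 0.1011 − 0.076976 = 0.024124
r_USD = 2.41%

2.41%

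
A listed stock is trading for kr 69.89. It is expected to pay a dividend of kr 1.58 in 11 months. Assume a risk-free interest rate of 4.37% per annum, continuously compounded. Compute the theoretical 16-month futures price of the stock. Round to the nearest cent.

PV(dividends) I = 1.58·e^(−0.0437·11/12)
I = 1.5180
F = (S − I)·e^(rT) = (69.89 − 1.5180) · e^(0.0437·16/12)
= 68.3720 · e^0.058267 = 68.3720 × 1.059998 = kr 72.47

kr 72.47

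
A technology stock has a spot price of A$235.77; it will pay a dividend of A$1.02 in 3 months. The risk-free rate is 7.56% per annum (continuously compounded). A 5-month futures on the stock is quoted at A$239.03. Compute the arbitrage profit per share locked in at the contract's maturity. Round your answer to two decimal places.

PV(dividends) I = 1.02·e^(−0.0756·3/12) = 1.0009
Fair futures F* = (S − I)·e^(rT) = (235.77 − 1.0009)·e^0.031500 = 234.7691 × 1.032001 = 242.2819
Market A$239.03 < fair 242.2819: forward underpriced → reverse cash-and-carry (short the stock, invest proceeds at r, pay the dividends, go long the forward).
Profit at T = |F_mkt − F*| = |239.03 − 242.2819| = A$3.25 per share

A$3.25 per share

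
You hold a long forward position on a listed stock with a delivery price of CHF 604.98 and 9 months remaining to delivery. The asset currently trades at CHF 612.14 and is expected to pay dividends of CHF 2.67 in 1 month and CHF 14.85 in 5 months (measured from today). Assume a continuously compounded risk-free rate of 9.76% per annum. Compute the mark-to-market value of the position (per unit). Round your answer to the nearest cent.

PV(remaining dividends) I = 2.67·e^(−0.0976·1/12) + 14.85·e^(−0.0976·5/12) = 16.9066
Current forward F = (S − I)·e^(rT) = (612.14 − 16.9066)·e^(0.0976·9/12) = 595.2334 × 1.075946 = 640.4390
Value (long) = (F − K)·e^(−rT) = (640.4390 − 604.98) × 0.929415 = 32.9561
Value = CHF 32.96

CHF 32.96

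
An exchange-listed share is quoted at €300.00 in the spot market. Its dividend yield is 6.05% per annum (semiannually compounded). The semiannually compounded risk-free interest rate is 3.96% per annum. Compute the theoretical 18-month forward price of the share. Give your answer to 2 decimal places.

€290.96

F = S · (1+r/2)^(2T) / (1+q/2)^(2T)
= 300.00 × 1.060584 / 1.093523 = 300.00 × 0.969878
F = €290.96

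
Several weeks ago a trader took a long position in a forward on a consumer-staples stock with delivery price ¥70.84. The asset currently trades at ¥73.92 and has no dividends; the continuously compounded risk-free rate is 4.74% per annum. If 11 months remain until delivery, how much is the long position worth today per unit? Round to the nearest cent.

¥6.09

Current fair forward for the remaining 11 months: F = S·e^(r·T), r = 0.0474
F = 73.92 · e^(0.0474 × 11/12) = 73.92 × 1.044408 = 77.2026
Value of long forward = (F − K)·e^(−rT) = (77.2026 − 70.84) · e^(−0.0474·11/12)
= 6.3626 × 0.957480 = 6.09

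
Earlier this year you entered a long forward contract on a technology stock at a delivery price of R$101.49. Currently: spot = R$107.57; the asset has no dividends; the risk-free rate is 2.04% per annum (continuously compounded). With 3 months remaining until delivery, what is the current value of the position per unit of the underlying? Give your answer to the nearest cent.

Current fair forward for the remaining 3 months: F = S·e^(r·T), r = 0.0204
F = 107.57 · e^(0.0204 × 3/12) = 107.57 × 1.005113 = 108.1200
Value of long forward = (F − K)·e^(−rT) = (108.1200 − 101.49) · e^(−0.0204·3/12)
= 6.6300 × 0.994913 = 6.60

R$6.60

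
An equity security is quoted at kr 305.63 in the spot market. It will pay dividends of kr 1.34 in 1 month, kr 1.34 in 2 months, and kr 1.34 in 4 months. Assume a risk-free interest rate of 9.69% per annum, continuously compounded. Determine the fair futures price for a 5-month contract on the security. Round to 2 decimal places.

kr 314.11

PV(dividends) I = 1.34·e^(−0.0969·1/12) + 1.34·e^(−0.0969·2/12) + 1.34·e^(−0.0969·4/12)
I = 1.3292 + 1.3185 + 1.2974 = 3.9451
F = (S − I)·e^(rT) = (305.63 − 3.9451) · e^(0.0969·5/12)
= 301.6849 · e^0.040375 = 301.6849 × 1.041201 = kr 314.11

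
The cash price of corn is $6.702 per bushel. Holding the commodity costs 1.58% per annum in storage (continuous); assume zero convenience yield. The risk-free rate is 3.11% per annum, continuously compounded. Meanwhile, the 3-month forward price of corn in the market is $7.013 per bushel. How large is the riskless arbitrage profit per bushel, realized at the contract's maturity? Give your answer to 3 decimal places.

Fair forward: F* = S·e^(carry·T), with carry = (r + u) = 0.0311 + 0.0158 = 0.0469
F* = 6.702 · e^(0.0469 × 3/12) = 6.702 · e^0.011725 = 6.702 × 1.011794 = $6.7810
Market $7.013 > fair $6.7810: forward overpriced → cash-and-carry (buy spot, short the forward).
At maturity, profit = |F_mkt − F*| = |7.013 − 6.7810| = $0.232 per bushel

$0.232 per bushel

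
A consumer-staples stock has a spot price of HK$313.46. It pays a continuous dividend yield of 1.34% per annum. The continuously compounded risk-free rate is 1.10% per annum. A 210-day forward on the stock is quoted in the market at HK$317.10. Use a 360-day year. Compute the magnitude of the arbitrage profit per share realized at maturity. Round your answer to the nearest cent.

HK$4.08 per share

Fair forward: F* = S·e^(carry·T), with carry = (r − q) = 0.0110 − 0.0134 = -0.0024
F* = 313.46 · e^(-0.0024 × 210/360) = 313.46 · e^-0.001400 = 313.46 × 0.998601 = HK$313.0215
Market HK$317.10 > fair HK$313.0215: forward overpriced → cash-and-carry (buy spot, short the forward).
At maturity, profit = |F_mkt − F*| = |317.10 − 313.0215| = HK$4.08 per share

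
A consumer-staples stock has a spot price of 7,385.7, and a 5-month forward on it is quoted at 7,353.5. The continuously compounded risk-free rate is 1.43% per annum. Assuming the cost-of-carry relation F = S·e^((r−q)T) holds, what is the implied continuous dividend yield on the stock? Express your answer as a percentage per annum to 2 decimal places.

From F = S·e^((r−q)T): (r − q) = ln(F/S)/T
ln(7353.5/7385.7) = ln(0.995640) = -0.004370
(r − q) = -0.004370 / (5/12) = -0.010488
q = r − ln(F/S)/T = 0.0143 + 0.010488 = 0.024788
q = 2.48%

2.48%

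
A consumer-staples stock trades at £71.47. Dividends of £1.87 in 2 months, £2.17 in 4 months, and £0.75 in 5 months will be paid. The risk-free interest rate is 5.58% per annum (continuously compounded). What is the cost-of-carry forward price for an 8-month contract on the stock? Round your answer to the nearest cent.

PV(dividends) I = 1.87·e^(−0.0558·2/12) + 2.17·e^(−0.0558·4/12) + 0.75·e^(−0.0558·5/12)
I = 1.8527 + 2.1300 + 0.7328 = 4.7155
F = (S − I)·e^(rT) = (71.47 − 4.7155) · e^(0.0558·8/12)
= 66.7545 · e^0.037200 = 66.7545 × 1.037901 = £69.28

£69.28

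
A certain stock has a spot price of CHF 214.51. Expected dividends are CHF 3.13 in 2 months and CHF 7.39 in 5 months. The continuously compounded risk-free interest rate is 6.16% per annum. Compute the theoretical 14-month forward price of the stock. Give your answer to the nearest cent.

CHF 219.43

PV(dividends) I = 3.13·e^(−0.0616·2/12) + 7.39·e^(−0.0616·5/12)
I = 3.0980 + 7.2027 = 10.3007
F = (S − I)·e^(rT) = (214.51 − 10.3007) · e^(0.0616·14/12)
= 204.2093 · e^0.071867 = 204.2093 × 1.074512 = CHF 219.43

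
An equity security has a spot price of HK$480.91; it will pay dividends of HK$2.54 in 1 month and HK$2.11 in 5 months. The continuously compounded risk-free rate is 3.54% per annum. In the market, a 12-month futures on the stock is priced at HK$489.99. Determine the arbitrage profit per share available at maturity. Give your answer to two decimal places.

PV(dividends) I = 2.54·e^(−0.0354·1/12) + 2.11·e^(−0.0354·5/12) = 4.6116
Fair futures F* = (S − I)·e^(rT) = (480.91 − 4.6116)·e^0.035400 = 476.2984 × 1.036034 = 493.4613
Market HK$489.99 < fair 493.4613: forward underpriced → reverse cash-and-carry (short the stock, invest proceeds at r, pay the dividends, go long the forward).
Profit at T = |F_mkt − F*| = |489.99 − 493.4613| = HK$3.47 per share

HK$3.47 per share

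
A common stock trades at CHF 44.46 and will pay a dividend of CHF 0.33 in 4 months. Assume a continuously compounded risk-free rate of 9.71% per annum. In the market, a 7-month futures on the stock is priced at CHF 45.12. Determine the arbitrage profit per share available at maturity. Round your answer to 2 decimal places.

PV(dividends) I = 0.33·e^(−0.0971·4/12) = 0.3195
Fair futures F* = (S − I)·e^(rT) = (44.46 − 0.3195)·e^0.056642 = 44.1405 × 1.058277 = 46.7129
Market CHF 45.12 < fair 46.7129: forward underpriced → reverse cash-and-carry (short the stock, invest proceeds at r, pay the dividends, go long the forward).
Profit at T = |F_mkt − F*| = |45.12 − 46.7129| = CHF 1.59 per share

CHF 1.59 per share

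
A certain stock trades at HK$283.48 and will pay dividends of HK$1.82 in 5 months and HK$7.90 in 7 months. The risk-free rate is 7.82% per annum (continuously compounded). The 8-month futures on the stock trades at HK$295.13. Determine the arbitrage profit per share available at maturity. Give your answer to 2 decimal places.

HK$6.29 per share

PV(dividends) I = 1.82·e^(−0.0782·5/12) + 7.90·e^(−0.0782·7/12) = 9.3094
Fair futures F* = (S − I)·e^(rT) = (283.48 − 9.3094)·e^0.052133 = 274.1706 × 1.053516 = 288.8431
Market HK$295.13 > fair 288.8431: forward overpriced → cash-and-carry (borrow at r, buy the stock and collect the dividends, short the forward).
Profit at T = |F_mkt − F*| = |295.13 − 288.8431| = HK$6.29 per share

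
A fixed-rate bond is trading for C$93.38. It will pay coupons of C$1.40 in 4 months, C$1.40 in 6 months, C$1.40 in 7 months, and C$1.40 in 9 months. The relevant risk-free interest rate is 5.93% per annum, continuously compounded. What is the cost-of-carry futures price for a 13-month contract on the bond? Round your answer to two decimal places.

PV(coupons) I = 1.40·e^(−0.0593·4/12) + 1.40·e^(−0.0593·6/12) + 1.40·e^(−0.0593·7/12) + 1.40·e^(−0.0593·9/12)
I = 1.3726 + 1.3591 + 1.3524 + 1.3391 = 5.4232
F = (S − I)·e^(rT) = (93.38 − 5.4232) · e^(0.0593·13/12)
= 87.9568 · e^0.064242 = 87.9568 × 1.066350 = C$93.79

C$93.79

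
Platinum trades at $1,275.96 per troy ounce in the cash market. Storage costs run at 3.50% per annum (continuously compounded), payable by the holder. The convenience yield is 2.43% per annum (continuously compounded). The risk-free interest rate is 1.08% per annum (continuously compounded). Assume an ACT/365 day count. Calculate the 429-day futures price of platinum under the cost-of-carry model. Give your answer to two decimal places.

Net carry = r + u − y = 0.0108 + 0.0350 − 0.0243 = 0.0215
F = S·e^((r+u−y)T) = 1275.96 · e^(0.0215 × 429/365) = 1275.96 · e^0.02526986
= 1275.96 × 1.02559185 = $1,308.61 per troy ounce

$1,308.61 per troy ounce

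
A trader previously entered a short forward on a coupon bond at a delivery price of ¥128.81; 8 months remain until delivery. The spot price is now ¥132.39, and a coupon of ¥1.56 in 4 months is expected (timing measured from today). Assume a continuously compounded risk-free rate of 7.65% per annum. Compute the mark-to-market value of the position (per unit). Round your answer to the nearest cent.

PV(remaining coupons) I = 1.56·e^(−0.0765·4/12) = 1.5207
Current forward F = (S − I)·e^(rT) = (132.39 − 1.5207)·e^(0.0765·8/12) = 130.8693 × 1.052323 = 137.7168
Value (long) = (F − K)·e^(−rT) = (137.7168 − 128.81) × 0.950279 = 8.4639
Short position value = −(long value) = -¥8.46

-¥8.46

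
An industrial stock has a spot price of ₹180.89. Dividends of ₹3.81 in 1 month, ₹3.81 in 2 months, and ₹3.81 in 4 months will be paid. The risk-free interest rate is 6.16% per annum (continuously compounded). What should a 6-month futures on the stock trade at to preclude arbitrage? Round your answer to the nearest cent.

PV(dividends) I = 3.81·e^(−0.0616·1/12) + 3.81·e^(−0.0616·2/12) + 3.81·e^(−0.0616·4/12)
I = 3.7905 + 3.7711 + 3.7326 = 11.2942
F = (S − I)·e^(rT) = (180.89 − 11.2942) · e^(0.0616·6/12)
= 169.5958 · e^0.030800 = 169.5958 × 1.031279 = ₹174.90

₹174.90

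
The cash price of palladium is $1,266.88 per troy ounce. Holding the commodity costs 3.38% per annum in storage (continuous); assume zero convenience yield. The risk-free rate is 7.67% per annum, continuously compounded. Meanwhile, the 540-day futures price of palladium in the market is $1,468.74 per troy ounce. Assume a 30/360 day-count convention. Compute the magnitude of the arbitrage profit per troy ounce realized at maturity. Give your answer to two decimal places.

Fair futures: F* = S·e^(carry·T), with carry = (r + u) = 0.0767 + 0.0338 = 0.1105
F* = 1266.88 · e^(0.1105 × 540/360) = 1266.88 · e^0.16575000 = 1266.88 × 1.18027800 = $1495.2706
Market $1468.74 < fair $1495.2706: forward underpriced → reverse cash-and-carry (short spot, go long the forward).
At maturity, profit = |F_mkt − F*| = |1468.74 − 1495.2706| = $26.53 per troy ounce

$26.53 per troy ounce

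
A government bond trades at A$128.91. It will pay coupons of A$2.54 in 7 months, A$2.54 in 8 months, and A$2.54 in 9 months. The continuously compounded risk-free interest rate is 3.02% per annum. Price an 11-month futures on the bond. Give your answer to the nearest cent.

PV(coupons) I = 2.54·e^(−0.0302·7/12) + 2.54·e^(−0.0302·8/12) + 2.54·e^(−0.0302·9/12)
I = 2.4956 + 2.4894 + 2.4831 = 7.4681
F = (S − I)·e^(rT) = (128.91 − 7.4681) · e^(0.0302·11/12)
= 121.4419 · e^0.027683 = 121.4419 × 1.028070 = A$124.85

A$124.85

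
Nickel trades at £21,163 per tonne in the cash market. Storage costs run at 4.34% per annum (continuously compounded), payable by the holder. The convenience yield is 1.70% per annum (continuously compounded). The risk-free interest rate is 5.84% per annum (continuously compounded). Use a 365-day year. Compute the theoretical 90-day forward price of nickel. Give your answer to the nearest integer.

Net carry = r + u − y = 0.0584 + 0.0434 − 0.0170 = 0.0848
F = S·e^((r+u−y)T) = 21163 · e^(0.0848 × 90/365) = 21163 · e^0.020910
= 21163 × 1.021130 = £21,610 per tonne

£21,610 per tonne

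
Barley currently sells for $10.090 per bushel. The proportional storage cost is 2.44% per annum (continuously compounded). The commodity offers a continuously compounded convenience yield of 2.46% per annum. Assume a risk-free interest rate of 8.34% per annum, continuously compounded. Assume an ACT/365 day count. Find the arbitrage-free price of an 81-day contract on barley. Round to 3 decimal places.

Net carry = r + u − y = 0.0834 + 0.0244 − 0.0246 = 0.0832
F = S·e^((r+u−y)T) = 10.090 · e^(0.0832 × 81/365) = 10.090 · e^0.018464
= 10.090 × 1.018636 = $10.278 per bushel

$10.278 per bushel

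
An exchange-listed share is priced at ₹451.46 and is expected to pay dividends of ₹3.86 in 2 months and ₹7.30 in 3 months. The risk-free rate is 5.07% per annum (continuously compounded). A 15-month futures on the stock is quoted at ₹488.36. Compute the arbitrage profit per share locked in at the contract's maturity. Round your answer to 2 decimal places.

PV(dividends) I = 3.86·e^(−0.0507·2/12) + 7.30·e^(−0.0507·3/12) = 11.0356
Fair futures F* = (S − I)·e^(rT) = (451.46 − 11.0356)·e^0.063375 = 440.4244 × 1.065426 = 469.2396
Market ₹488.36 > fair 469.2396: forward overpriced → cash-and-carry (borrow at r, buy the stock and collect the dividends, short the forward).
Profit at T = |F_mkt − F*| = |488.36 − 469.2396| = ₹19.12 per share

₹19.12 per share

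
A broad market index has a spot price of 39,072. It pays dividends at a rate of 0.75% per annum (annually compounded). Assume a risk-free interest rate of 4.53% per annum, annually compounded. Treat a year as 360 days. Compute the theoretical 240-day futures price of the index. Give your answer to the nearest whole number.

F = S · (1+r)^T / (1+q)^T
= 39072 × 1.029976 / 1.004994 = 39072 × 1.024858
F = 40,043

40,043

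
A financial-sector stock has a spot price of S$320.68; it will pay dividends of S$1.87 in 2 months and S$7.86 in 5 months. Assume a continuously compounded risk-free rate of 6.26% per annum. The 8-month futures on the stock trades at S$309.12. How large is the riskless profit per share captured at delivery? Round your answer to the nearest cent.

S$15.31 per share

PV(dividends) I = 1.87·e^(−0.0626·2/12) + 7.86·e^(−0.0626·5/12) = 9.5082
Fair futures F* = (S − I)·e^(rT) = (320.68 − 9.5082)·e^0.041733 = 311.1718 × 1.042616 = 324.4327
Market S$309.12 < fair 324.4327: forward underpriced → reverse cash-and-carry (short the stock, invest proceeds at r, pay the dividends, go long the forward).
Profit at T = |F_mkt − F*| = |309.12 − 324.4327| = S$15.31 per share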